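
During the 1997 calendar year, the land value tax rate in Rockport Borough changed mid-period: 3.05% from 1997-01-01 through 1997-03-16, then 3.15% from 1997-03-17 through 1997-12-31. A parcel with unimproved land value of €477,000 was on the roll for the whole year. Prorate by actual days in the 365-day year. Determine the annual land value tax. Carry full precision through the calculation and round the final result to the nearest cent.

€14,927.49

1997-01-01 to 1997-03-16: 75 days at 3.05% → €477,000 × 3.05% × 75/365 = €2,989.4178
1997-03-17 to 1997-12-31: 290 days at 3.15% → €477,000 × 3.15% × 290/365 = €11,938.0685
Total = €14,927.4863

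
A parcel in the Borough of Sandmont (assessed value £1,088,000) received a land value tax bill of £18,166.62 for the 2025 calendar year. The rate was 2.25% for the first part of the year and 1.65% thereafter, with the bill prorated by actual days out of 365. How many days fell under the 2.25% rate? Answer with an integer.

12 days

Let d = days at the first rate; then 365 − d days at the second rate.
£1,088,000 × [2.25%·d + 1.65%·(365−d)] / 365 = £18,166.62
Solving gives d = 12, so the new rate took effect on 13 January 2025.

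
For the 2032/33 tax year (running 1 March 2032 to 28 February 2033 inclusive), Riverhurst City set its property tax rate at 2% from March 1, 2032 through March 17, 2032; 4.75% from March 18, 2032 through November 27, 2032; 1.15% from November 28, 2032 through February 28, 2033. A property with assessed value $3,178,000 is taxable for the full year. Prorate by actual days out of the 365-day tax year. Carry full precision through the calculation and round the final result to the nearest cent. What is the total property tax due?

March 1 – March 17, 2032: 17 days at 2% → $3,178,000 × 2% × 17/365 = $2,960.3288
March 18 – November 27, 2032: 255 days at 4.75% → $3,178,000 × 4.75% × 255/365 = $105,461.7123
November 28, 2032 – February 28, 2033: 93 days at 1.15% → $3,178,000 × 1.15% × 93/365 = $9,311.9753
Total = $117,734.0164

$117,734.02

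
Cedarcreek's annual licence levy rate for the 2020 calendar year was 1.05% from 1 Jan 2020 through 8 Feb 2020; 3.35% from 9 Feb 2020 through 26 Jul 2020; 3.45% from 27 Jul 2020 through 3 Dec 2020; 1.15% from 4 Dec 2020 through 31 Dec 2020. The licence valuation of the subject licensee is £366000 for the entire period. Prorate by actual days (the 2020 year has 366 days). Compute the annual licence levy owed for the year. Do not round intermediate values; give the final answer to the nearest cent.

1 Jan – 8 Feb 2020: 39 days at 1.05% → £366000 × 1.05% × 39/366 = £409.5000
9 Feb – 26 Jul 2020: 169 days at 3.35% → £366000 × 3.35% × 169/366 = £5661.5000
27 Jul – 3 Dec 2020: 130 days at 3.45% → £366000 × 3.45% × 130/366 = £4485.0000
4 Dec – 31 Dec 2020: 28 days at 1.15% → £366000 × 1.15% × 28/366 = £322.0000
Total = £10878.0000

£10878.00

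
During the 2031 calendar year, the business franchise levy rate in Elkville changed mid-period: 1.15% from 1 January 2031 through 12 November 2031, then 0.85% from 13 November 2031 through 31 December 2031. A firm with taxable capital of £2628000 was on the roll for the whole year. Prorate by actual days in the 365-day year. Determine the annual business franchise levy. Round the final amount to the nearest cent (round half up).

1 January – 12 November 2031: 316 days at 1.15% → £2628000 × 1.15% × 316/365 = £26164.8000
13 November – 31 December 2031: 49 days at 0.85% → £2628000 × 0.85% × 49/365 = £2998.8000
Total = £29163.6000

£29163.60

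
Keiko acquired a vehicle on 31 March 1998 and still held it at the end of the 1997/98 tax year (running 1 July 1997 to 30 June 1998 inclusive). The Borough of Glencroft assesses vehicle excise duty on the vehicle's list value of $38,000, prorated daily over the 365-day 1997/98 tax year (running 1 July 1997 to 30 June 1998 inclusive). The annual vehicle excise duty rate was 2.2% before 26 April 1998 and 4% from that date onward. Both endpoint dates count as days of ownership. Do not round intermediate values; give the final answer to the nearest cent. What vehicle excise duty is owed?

31 March – 25 April 1998: 26 days at 2.2% → $38,000 × 2.2% × 26/365 = $59.5507
26 April – 30 June 1998: 66 days at 4% → $38,000 × 4% × 66/365 = $274.8493
Total = $334.4000

$334.40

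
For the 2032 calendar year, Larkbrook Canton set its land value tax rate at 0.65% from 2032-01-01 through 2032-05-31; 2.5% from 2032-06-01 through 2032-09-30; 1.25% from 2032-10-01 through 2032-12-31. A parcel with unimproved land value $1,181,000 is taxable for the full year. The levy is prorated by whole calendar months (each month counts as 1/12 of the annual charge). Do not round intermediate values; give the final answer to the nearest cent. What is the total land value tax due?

$16,730.83

2032-01-01 to 2032-05-31: 5 months at 0.65% → $1,181,000 × 0.65% × 5/12 = $3,198.5417
2032-06-01 to 2032-09-30: 4 months at 2.5% → $1,181,000 × 2.5% × 4/12 = $9,841.6667
2032-10-01 to 2032-12-31: 3 months at 1.25% → $1,181,000 × 1.25% × 3/12 = $3,690.6250
Total = $16,730.8333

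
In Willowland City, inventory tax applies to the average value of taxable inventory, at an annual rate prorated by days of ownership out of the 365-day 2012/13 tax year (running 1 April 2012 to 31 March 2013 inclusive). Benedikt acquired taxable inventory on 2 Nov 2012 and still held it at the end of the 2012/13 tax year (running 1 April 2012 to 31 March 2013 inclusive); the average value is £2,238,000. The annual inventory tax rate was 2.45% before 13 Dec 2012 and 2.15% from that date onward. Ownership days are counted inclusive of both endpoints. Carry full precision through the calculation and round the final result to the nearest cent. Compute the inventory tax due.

2 Nov – 12 Dec 2012: 41 days at 2.45% → £2,238,000 × 2.45% × 41/365 = £6,159.0986
13 Dec 2012 – 31 Mar 2013: 109 days at 2.15% → £2,238,000 × 2.15% × 109/365 = £14,369.1863
Total = £20,528.2849

£20,528.28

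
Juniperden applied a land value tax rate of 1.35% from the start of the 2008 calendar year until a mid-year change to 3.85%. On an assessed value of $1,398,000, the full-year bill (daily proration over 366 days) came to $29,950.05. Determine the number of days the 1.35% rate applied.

Let d = days at the first rate; then 366 − d days at the second rate.
$1,398,000 × [1.35%·d + 3.85%·(366−d)] / 366 = $29,950.05
Solving gives d = 250, so the new rate took effect on 7 Sep 2008.

250 days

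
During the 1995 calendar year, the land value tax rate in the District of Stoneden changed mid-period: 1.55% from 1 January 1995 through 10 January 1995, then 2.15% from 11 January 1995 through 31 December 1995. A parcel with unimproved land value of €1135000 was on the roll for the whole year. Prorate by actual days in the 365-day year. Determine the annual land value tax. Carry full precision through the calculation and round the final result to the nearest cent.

1 January – 10 January 1995: 10 days at 1.55% → €1135000 × 1.55% × 10/365 = €481.9863
11 January – 31 December 1995: 355 days at 2.15% → €1135000 × 2.15% × 355/365 = €23733.9384
Total = €24215.9247

€24215.92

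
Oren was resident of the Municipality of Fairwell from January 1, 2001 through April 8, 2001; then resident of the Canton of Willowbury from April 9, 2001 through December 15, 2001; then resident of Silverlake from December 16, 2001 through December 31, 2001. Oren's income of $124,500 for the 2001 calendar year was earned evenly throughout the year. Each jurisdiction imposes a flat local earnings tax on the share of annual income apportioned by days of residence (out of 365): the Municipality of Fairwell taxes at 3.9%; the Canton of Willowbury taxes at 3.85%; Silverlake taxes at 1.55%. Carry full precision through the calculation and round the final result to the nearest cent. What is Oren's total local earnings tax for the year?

$4,684.44

The Municipality of Fairwell, January 1 – April 8, 2001: 98 days → $124,500 × 3.9% × 98/365 = $1,303.6685
The Canton of Willowbury, April 9 – December 15, 2001: 251 days → $124,500 × 3.85% × 251/365 = $3,296.1801
Silverlake, December 16 – December 31, 2001: 16 days → $124,500 × 1.55% × 16/365 = $84.5918
Total = $4,684.4404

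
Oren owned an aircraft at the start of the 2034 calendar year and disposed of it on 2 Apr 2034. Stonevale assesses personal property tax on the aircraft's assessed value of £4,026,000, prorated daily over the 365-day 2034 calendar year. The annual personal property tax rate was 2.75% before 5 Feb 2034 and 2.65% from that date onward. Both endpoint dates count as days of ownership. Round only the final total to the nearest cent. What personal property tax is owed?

1 Jan – 4 Feb 2034: 35 days at 2.75% → £4,026,000 × 2.75% × 35/365 = £10,616.5068
5 Feb – 2 Apr 2034: 57 days at 2.65% → £4,026,000 × 2.65% × 57/365 = £16,661.0219
Total = £27,277.5288

£27,277.53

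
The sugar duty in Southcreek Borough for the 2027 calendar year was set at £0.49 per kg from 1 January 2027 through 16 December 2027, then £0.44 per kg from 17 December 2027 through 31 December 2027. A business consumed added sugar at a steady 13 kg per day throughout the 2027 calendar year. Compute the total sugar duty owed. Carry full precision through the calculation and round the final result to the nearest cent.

1 January – 16 December 2027: 350 days × 13 kg/day = 4,550 kg at £0.49/kg → £2,229.50
17 December – 31 December 2027: 15 days × 13 kg/day = 195 kg at £0.44/kg → £85.80

£2,315.30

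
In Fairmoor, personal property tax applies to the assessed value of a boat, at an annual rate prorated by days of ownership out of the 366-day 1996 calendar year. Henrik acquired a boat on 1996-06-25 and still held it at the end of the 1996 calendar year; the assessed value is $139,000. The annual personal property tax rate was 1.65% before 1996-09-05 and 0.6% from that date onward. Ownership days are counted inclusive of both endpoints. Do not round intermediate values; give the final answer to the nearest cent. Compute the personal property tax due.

$720.07

1996-06-25 to 1996-09-04: 72 days at 1.65% → $139,000 × 1.65% × 72/366 = $451.1803
1996-09-05 to 1996-12-31: 118 days at 0.6% → $139,000 × 0.6% × 118/366 = $268.8852
Total = $720.0656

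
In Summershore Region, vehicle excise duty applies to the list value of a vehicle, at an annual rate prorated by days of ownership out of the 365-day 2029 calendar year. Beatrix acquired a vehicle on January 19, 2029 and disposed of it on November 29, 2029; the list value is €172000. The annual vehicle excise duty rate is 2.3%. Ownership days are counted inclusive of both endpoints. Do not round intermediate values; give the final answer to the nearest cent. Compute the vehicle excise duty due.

€3414.08

Days held (January 19 – November 29, 2029): 315 out of 365
Tax = €172000 × 2.3% × 315/365 = €3414.0822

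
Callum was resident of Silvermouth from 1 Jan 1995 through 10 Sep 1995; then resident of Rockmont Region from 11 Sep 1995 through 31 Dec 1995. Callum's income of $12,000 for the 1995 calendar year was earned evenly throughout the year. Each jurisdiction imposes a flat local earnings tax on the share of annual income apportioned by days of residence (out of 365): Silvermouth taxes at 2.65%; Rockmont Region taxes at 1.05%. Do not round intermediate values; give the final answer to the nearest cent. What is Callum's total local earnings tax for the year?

Silvermouth, 1 Jan – 10 Sep 1995: 253 days → $12,000 × 2.65% × 253/365 = $220.4219
Rockmont Region, 11 Sep – 31 Dec 1995: 112 days → $12,000 × 1.05% × 112/365 = $38.6630
Total = $259.0849

$259.08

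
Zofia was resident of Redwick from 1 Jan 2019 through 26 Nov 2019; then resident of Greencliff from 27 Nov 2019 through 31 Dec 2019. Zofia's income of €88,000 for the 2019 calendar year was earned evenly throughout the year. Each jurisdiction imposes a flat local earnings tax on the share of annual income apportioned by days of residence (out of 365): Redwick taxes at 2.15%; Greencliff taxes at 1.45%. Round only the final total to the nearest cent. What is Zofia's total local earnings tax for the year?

Redwick, 1 Jan – 26 Nov 2019: 330 days → €88,000 × 2.15% × 330/365 = €1,710.5753
Greencliff, 27 Nov – 31 Dec 2019: 35 days → €88,000 × 1.45% × 35/365 = €122.3562
Total = €1,832.9315

€1,832.93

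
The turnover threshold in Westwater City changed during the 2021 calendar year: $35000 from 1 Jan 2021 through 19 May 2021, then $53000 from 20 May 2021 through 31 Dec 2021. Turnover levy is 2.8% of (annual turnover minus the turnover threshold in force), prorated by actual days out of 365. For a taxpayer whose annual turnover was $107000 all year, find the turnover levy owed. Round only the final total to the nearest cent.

1 Jan – 19 May 2021: 139 days, exemption $35000 → ($107000 − $35000) × 2.8% × 139/365 = $767.7370
20 May – 31 Dec 2021: 226 days, exemption $53000 → ($107000 − $53000) × 2.8% × 226/365 = $936.1973
Total = $1703.9342

$1703.93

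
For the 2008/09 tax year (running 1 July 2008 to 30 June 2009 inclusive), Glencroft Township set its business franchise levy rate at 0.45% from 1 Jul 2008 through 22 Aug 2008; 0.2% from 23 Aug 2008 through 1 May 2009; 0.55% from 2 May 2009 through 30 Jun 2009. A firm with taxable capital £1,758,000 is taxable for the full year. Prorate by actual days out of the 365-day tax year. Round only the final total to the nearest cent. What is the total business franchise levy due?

1 Jul – 22 Aug 2008: 53 days at 0.45% → £1,758,000 × 0.45% × 53/365 = £1,148.7205
23 Aug 2008 – 1 May 2009: 252 days at 0.2% → £1,758,000 × 0.2% × 252/365 = £2,427.4849
2 May – 30 Jun 2009: 60 days at 0.55% → £1,758,000 × 0.55% × 60/365 = £1,589.4247
Total = £5,165.6301

£5,165.63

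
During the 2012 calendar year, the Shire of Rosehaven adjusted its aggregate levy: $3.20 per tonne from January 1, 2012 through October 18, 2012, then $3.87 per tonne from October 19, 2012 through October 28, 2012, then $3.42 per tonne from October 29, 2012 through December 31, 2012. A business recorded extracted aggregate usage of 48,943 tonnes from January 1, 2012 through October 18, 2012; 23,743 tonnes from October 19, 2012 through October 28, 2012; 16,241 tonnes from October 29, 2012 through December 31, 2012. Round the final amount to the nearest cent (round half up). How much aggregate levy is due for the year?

January 1 – October 18, 2012: 48,943 tonnes at $3.20/tonne → $156,617.60
October 19 – October 28, 2012: 23,743 tonnes at $3.87/tonne → $91,885.41
October 29 – December 31, 2012: 16,241 tonnes at $3.42/tonne → $55,544.22

$304,047.23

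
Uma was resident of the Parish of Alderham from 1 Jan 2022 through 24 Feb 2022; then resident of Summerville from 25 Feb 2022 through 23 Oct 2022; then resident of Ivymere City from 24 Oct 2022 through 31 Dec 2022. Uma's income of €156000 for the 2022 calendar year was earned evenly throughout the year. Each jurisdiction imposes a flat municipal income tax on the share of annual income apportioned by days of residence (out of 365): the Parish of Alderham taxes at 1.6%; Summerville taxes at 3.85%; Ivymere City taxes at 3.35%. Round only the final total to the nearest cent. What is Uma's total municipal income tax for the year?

€5329.64

The Parish of Alderham, 1 Jan – 24 Feb 2022: 55 days → €156000 × 1.6% × 55/365 = €376.1096
Summerville, 25 Feb – 23 Oct 2022: 241 days → €156000 × 3.85% × 241/365 = €3965.6055
Ivymere City, 24 Oct – 31 Dec 2022: 69 days → €156000 × 3.35% × 69/365 = €987.9288
Total = €5329.6438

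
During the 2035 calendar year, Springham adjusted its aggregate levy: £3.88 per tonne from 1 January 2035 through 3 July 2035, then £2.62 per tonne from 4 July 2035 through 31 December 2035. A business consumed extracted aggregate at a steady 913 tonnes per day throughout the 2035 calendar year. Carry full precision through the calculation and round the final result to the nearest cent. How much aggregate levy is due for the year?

1 January – 3 July 2035: 184 days × 913 tonnes/day = 167,992 tonnes at £3.88/tonne → £651,808.96
4 July – 31 December 2035: 181 days × 913 tonnes/day = 165,253 tonnes at £2.62/tonne → £432,962.86

£1,084,771.82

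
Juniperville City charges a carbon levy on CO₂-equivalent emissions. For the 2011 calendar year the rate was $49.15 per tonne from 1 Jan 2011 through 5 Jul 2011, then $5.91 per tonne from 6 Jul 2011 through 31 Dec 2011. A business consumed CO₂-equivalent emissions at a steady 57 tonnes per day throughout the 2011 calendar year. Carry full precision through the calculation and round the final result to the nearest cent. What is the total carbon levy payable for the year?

$581,388.03

1 Jan – 5 Jul 2011: 186 days × 57 tonnes/day = 10,602 tonnes at $49.15/tonne → $521,088.30
6 Jul – 31 Dec 2011: 179 days × 57 tonnes/day = 10,203 tonnes at $5.91/tonne → $60,299.73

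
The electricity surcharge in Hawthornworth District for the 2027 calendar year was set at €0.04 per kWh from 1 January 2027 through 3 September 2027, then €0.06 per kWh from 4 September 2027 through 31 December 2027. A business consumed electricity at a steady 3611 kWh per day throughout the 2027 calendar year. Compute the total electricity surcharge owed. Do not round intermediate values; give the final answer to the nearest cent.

€61314.78

1 January – 3 September 2027: 246 days × 3611 kWh/day = 888,306 kWh at €0.04/kWh → €35532.24
4 September – 31 December 2027: 119 days × 3611 kWh/day = 429,709 kWh at €0.06/kWh → €25782.54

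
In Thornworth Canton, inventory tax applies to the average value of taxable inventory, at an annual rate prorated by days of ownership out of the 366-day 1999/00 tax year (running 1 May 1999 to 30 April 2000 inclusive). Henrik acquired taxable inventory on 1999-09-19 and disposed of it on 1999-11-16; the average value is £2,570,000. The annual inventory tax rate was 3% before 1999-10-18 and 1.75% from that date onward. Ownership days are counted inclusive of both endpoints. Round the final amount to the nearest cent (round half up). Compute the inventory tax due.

1999-09-19 to 1999-10-17: 29 days at 3% → £2,570,000 × 3% × 29/366 = £6,109.0164
1999-10-18 to 1999-11-16: 30 days at 1.75% → £2,570,000 × 1.75% × 30/366 = £3,686.4754
Total = £9,795.4918

£9,795.49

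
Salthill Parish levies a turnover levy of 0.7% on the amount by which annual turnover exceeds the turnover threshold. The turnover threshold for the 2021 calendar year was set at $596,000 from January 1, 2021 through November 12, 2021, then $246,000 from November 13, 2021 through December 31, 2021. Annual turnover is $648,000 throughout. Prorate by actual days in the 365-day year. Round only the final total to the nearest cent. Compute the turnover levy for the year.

$692.90

January 1 – November 12, 2021: 316 days, exemption $596,000 → ($648,000 − $596,000) × 0.7% × 316/365 = $315.1342
November 13 – December 31, 2021: 49 days, exemption $246,000 → ($648,000 − $246,000) × 0.7% × 49/365 = $377.7699
Total = $692.9041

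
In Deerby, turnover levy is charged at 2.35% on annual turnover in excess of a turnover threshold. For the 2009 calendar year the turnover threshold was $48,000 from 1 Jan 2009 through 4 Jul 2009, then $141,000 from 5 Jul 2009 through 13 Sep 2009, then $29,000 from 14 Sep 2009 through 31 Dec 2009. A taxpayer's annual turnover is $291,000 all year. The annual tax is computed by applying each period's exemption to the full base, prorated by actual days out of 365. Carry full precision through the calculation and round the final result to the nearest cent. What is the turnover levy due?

1 Jan – 4 Jul 2009: 185 days, exemption $48,000 → ($291,000 − $48,000) × 2.35% × 185/365 = $2,894.3630
5 Jul – 13 Sep 2009: 71 days, exemption $141,000 → ($291,000 − $141,000) × 2.35% × 71/365 = $685.6849
14 Sep – 31 Dec 2009: 109 days, exemption $29,000 → ($291,000 − $29,000) × 2.35% × 109/365 = $1,838.6658
Total = $5,418.7137

$5,418.71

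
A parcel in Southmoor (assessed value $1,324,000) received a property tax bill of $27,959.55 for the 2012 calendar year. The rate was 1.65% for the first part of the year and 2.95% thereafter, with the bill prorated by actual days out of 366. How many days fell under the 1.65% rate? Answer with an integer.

236 days

Let d = days at the first rate; then 366 − d days at the second rate.
$1,324,000 × [1.65%·d + 2.95%·(366−d)] / 366 = $27,959.55
Solving gives d = 236, so the new rate took effect on 24 Aug 2012.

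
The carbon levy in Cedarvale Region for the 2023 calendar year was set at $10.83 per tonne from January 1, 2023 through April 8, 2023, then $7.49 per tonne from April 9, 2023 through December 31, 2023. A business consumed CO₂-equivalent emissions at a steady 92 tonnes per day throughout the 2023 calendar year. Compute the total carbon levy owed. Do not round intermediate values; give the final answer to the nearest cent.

$281,627.64

January 1 – April 8, 2023: 98 days × 92 tonnes/day = 9,016 tonnes at $10.83/tonne → $97,643.28
April 9 – December 31, 2023: 267 days × 92 tonnes/day = 24,564 tonnes at $7.49/tonne → $183,984.36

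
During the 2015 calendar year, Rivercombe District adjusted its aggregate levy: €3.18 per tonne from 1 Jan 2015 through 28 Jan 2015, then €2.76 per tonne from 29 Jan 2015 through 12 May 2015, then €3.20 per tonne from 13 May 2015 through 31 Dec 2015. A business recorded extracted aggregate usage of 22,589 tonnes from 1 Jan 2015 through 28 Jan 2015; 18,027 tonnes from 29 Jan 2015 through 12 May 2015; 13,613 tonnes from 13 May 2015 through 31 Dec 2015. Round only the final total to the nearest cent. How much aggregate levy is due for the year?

1 Jan – 28 Jan 2015: 22,589 tonnes at €3.18/tonne → €71,833.02
29 Jan – 12 May 2015: 18,027 tonnes at €2.76/tonne → €49,754.52
13 May – 31 Dec 2015: 13,613 tonnes at €3.20/tonne → €43,561.60

€165,149.14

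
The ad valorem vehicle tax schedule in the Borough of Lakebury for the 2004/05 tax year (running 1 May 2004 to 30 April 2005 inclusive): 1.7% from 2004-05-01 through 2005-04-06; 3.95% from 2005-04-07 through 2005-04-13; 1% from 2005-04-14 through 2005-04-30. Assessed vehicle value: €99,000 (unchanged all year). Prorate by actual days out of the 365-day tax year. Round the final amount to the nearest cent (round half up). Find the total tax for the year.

2004-05-01 to 2005-04-06: 341 days at 1.7% → €99,000 × 1.7% × 341/365 = €1,572.3370
2005-04-07 to 2005-04-13: 7 days at 3.95% → €99,000 × 3.95% × 7/365 = €74.9959
2005-04-14 to 2005-04-30: 17 days at 1% → €99,000 × 1% × 17/365 = €46.1096
Total = €1,693.4425

€1,693.44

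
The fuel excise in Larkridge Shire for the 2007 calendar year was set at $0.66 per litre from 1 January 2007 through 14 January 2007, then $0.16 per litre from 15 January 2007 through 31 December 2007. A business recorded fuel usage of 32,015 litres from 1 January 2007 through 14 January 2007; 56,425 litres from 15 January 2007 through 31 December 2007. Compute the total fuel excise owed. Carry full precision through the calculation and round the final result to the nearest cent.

1 January – 14 January 2007: 32,015 litres at $0.66/litre → $21,129.90
15 January – 31 December 2007: 56,425 litres at $0.16/litre → $9,028.00

$30,157.90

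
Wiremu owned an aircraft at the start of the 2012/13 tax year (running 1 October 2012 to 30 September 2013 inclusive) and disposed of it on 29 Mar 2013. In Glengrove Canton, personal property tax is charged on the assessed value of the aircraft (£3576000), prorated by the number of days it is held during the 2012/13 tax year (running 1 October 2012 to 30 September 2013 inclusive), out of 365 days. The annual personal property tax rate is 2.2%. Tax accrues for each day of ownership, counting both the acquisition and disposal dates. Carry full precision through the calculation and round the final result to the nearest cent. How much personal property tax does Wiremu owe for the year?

Days held (1 Oct 2012 – 29 Mar 2013): 180 out of 365
Tax = £3576000 × 2.2% × 180/365 = £38797.1507

£38797.15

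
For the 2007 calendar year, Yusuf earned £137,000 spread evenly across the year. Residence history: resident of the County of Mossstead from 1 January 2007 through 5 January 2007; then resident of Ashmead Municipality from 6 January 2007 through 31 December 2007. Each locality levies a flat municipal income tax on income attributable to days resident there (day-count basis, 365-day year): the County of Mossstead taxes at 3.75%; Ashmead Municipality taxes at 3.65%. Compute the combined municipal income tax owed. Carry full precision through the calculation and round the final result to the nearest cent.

£5,002.38

The County of Mossstead, 1 January – 5 January 2007: 5 days → £137,000 × 3.75% × 5/365 = £70.3767
Ashmead Municipality, 6 January – 31 December 2007: 360 days → £137,000 × 3.65% × 360/365 = £4,932.0000
Total = £5,002.3767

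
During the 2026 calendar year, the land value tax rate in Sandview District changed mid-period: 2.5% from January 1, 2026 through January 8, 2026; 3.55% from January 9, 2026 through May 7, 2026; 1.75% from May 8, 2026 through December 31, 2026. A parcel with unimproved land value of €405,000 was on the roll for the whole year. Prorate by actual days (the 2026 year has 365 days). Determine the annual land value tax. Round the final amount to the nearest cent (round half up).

€9,530.82

January 1 – January 8, 2026: 8 days at 2.5% → €405,000 × 2.5% × 8/365 = €221.9178
January 9 – May 7, 2026: 119 days at 3.55% → €405,000 × 3.55% × 119/365 = €4,687.4589
May 8 – December 31, 2026: 238 days at 1.75% → €405,000 × 1.75% × 238/365 = €4,621.4384
Total = €9,530.8151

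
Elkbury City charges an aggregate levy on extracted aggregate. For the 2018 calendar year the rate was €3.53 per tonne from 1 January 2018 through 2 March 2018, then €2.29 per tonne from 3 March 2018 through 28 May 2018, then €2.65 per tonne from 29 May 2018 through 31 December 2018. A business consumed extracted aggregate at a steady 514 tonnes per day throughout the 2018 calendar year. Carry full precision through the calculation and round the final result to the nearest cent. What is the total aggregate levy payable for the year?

1 January – 2 March 2018: 61 days × 514 tonnes/day = 31,354 tonnes at €3.53/tonne → €110679.62
3 March – 28 May 2018: 87 days × 514 tonnes/day = 44,718 tonnes at €2.29/tonne → €102404.22
29 May – 31 December 2018: 217 days × 514 tonnes/day = 111,538 tonnes at €2.65/tonne → €295575.70

€508659.54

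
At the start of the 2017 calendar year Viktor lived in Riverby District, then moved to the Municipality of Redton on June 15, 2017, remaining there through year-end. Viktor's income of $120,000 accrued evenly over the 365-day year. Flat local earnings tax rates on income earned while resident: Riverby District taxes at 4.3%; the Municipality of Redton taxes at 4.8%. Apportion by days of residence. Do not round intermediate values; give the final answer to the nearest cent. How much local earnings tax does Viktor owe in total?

$5,488.77

Riverby District, January 1 – June 14, 2017: 165 days → $120,000 × 4.3% × 165/365 = $2,332.6027
The Municipality of Redton, June 15 – December 31, 2017: 200 days → $120,000 × 4.8% × 200/365 = $3,156.1644
Total = $5,488.7671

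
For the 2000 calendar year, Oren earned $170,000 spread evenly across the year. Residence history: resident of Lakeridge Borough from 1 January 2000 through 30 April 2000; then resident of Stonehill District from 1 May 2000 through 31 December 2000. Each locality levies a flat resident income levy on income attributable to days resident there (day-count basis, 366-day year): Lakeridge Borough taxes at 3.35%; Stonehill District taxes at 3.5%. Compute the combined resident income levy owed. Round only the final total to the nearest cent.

$5,865.70

Lakeridge Borough, 1 January – 30 April 2000: 121 days → $170,000 × 3.35% × 121/366 = $1,882.7732
Stonehill District, 1 May – 31 December 2000: 245 days → $170,000 × 3.5% × 245/366 = $3,982.9235
Total = $5,865.6967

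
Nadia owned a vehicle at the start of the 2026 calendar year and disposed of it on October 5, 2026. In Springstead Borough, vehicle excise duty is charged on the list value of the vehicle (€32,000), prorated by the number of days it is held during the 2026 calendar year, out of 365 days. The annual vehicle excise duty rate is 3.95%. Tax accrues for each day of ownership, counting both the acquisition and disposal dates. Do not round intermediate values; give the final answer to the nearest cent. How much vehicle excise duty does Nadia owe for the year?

Days held (January 1 – October 5, 2026): 278 out of 365
Tax = €32,000 × 3.95% × 278/365 = €962.7178

€962.72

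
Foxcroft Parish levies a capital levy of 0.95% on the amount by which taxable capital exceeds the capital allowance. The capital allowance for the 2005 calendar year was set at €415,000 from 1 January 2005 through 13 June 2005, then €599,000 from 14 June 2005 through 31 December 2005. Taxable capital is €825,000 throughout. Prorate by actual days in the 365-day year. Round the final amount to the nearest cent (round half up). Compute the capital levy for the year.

€2,932.40

1 January – 13 June 2005: 164 days, exemption €415,000 → (€825,000 − €415,000) × 0.95% × 164/365 = €1,750.0822
14 June – 31 December 2005: 201 days, exemption €599,000 → (€825,000 − €599,000) × 0.95% × 201/365 = €1,182.3205
Total = €2,932.4027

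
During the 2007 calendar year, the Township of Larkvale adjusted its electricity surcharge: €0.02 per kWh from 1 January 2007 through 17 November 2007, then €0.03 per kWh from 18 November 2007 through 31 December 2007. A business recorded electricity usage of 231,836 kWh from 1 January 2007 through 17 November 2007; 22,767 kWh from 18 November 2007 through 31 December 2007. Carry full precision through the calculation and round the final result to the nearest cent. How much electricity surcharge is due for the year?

1 January – 17 November 2007: 231,836 kWh at €0.02/kWh → €4,636.72
18 November – 31 December 2007: 22,767 kWh at €0.03/kWh → €683.01

€5,319.73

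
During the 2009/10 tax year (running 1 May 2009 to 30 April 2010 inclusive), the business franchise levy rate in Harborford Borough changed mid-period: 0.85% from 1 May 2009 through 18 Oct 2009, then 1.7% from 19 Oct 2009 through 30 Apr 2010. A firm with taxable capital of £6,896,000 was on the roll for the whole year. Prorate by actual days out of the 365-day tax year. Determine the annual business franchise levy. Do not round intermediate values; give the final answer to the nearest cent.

1 May – 18 Oct 2009: 171 days at 0.85% → £6,896,000 × 0.85% × 171/365 = £27,461.1945
19 Oct 2009 – 30 Apr 2010: 194 days at 1.7% → £6,896,000 × 1.7% × 194/365 = £62,309.6110
Total = £89,770.8055

£89,770.81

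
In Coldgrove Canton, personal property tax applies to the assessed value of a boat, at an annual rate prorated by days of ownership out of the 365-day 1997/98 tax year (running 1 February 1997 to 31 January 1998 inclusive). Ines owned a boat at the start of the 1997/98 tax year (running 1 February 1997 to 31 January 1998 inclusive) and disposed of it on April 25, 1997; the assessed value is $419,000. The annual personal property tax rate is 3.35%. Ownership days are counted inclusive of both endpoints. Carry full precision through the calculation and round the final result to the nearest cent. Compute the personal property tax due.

$3,230.32

Days held (February 1 – April 25, 1997): 84 out of 365
Tax = $419,000 × 3.35% × 84/365 = $3,230.3178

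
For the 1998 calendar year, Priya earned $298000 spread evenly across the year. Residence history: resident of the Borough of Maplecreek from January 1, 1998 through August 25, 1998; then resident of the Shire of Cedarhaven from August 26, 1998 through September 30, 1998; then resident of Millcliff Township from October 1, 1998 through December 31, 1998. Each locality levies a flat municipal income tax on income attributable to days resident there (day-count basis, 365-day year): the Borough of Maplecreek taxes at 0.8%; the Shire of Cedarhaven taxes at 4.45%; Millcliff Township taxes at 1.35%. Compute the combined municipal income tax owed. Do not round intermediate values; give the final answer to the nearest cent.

The Borough of Maplecreek, January 1 – August 25, 1998: 237 days → $298000 × 0.8% × 237/365 = $1547.9671
The Shire of Cedarhaven, August 26 – September 30, 1998: 36 days → $298000 × 4.45% × 36/365 = $1307.9342
Millcliff Township, October 1 – December 31, 1998: 92 days → $298000 × 1.35% × 92/365 = $1014.0164
Total = $3869.9178

$3869.92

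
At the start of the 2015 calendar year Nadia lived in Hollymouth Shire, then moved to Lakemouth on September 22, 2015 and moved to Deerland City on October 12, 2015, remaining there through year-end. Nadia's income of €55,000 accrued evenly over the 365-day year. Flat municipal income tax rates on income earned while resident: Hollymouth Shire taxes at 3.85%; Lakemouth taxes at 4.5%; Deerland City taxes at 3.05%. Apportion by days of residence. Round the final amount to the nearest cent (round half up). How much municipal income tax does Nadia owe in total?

Hollymouth Shire, January 1 – September 21, 2015: 264 days → €55,000 × 3.85% × 264/365 = €1,531.5616
Lakemouth, September 22 – October 11, 2015: 20 days → €55,000 × 4.5% × 20/365 = €135.6164
Deerland City, October 12 – December 31, 2015: 81 days → €55,000 × 3.05% × 81/365 = €372.2671
Total = €2,039.4452

€2,039.45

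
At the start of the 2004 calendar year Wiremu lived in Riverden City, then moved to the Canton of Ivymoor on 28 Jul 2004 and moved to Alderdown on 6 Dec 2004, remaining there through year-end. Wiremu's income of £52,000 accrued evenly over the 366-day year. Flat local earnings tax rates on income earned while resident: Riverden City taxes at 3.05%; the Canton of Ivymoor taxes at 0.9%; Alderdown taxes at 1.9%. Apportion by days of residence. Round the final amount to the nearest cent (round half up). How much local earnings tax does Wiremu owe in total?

£1,143.36

Riverden City, 1 Jan – 27 Jul 2004: 209 days → £52,000 × 3.05% × 209/366 = £905.6667
The Canton of Ivymoor, 28 Jul – 5 Dec 2004: 131 days → £52,000 × 0.9% × 131/366 = £167.5082
Alderdown, 6 Dec – 31 Dec 2004: 26 days → £52,000 × 1.9% × 26/366 = £70.1858
Total = £1,143.3607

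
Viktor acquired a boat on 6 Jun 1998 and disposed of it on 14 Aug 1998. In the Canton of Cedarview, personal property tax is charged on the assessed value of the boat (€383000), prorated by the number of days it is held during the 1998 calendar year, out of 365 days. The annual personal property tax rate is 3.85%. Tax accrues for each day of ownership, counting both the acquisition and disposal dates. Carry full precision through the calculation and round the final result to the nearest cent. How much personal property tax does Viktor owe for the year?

Days held (6 Jun – 14 Aug 1998): 70 out of 365
Tax = €383000 × 3.85% × 70/365 = €2827.9041

€2827.90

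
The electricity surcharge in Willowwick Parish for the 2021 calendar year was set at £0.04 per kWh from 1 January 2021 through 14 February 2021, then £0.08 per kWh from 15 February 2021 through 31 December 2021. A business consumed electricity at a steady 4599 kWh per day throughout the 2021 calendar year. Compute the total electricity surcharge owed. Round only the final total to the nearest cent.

1 January – 14 February 2021: 45 days × 4599 kWh/day = 206,955 kWh at £0.04/kWh → £8,278.20
15 February – 31 December 2021: 320 days × 4599 kWh/day = 1,471,680 kWh at £0.08/kWh → £117,734.40

£126,012.60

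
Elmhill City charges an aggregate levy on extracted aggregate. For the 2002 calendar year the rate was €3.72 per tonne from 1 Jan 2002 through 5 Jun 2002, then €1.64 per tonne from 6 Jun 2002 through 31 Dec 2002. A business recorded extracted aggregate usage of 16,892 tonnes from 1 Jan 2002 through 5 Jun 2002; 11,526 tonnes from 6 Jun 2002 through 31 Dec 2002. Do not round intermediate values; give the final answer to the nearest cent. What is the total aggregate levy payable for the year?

1 Jan – 5 Jun 2002: 16,892 tonnes at €3.72/tonne → €62,838.24
6 Jun – 31 Dec 2002: 11,526 tonnes at €1.64/tonne → €18,902.64

€81,740.88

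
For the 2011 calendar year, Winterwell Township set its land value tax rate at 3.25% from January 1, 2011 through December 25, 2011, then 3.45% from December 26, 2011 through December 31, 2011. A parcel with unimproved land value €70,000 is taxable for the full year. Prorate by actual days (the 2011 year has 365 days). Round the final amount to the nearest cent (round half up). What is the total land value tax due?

€2,277.30

January 1 – December 25, 2011: 359 days at 3.25% → €70,000 × 3.25% × 359/365 = €2,237.6027
December 26 – December 31, 2011: 6 days at 3.45% → €70,000 × 3.45% × 6/365 = €39.6986
Total = €2,277.3014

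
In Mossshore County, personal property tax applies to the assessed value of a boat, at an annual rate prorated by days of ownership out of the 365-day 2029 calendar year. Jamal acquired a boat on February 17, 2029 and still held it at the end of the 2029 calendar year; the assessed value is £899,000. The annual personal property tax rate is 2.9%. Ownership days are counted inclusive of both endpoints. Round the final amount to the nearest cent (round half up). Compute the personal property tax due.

£22,713.91

Days held (February 17 – December 31, 2029): 318 out of 365
Tax = £899,000 × 2.9% × 318/365 = £22,713.9123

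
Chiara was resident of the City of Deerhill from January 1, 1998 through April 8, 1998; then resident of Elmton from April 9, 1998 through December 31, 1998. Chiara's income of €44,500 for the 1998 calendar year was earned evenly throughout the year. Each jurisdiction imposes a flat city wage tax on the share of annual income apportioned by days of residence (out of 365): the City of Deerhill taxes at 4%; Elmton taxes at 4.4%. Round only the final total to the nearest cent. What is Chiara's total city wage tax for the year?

€1,910.21

The City of Deerhill, January 1 – April 8, 1998: 98 days → €44,500 × 4% × 98/365 = €477.9178
Elmton, April 9 – December 31, 1998: 267 days → €44,500 × 4.4% × 267/365 = €1,432.2904
Total = €1,910.2082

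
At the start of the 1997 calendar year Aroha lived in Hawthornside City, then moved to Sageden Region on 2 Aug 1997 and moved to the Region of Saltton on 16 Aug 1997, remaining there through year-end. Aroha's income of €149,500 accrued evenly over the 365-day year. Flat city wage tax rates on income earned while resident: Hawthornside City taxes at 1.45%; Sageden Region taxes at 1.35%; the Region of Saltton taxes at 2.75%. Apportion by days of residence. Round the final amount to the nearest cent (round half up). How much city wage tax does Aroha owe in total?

€2,896.82

Hawthornside City, 1 Jan – 1 Aug 1997: 213 days → €149,500 × 1.45% × 213/365 = €1,265.0158
Sageden Region, 2 Aug – 15 Aug 1997: 14 days → €149,500 × 1.35% × 14/365 = €77.4123
The Region of Saltton, 16 Aug – 31 Dec 1997: 138 days → €149,500 × 2.75% × 138/365 = €1,554.3904
Total = €2,896.8185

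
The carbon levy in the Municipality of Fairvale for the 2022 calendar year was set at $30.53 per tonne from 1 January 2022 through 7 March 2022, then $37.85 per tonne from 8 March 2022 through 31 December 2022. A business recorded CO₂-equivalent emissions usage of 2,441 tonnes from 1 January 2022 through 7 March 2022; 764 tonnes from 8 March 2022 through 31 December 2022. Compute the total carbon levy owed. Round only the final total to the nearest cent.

$103441.13

1 January – 7 March 2022: 2,441 tonnes at $30.53/tonne → $74523.73
8 March – 31 December 2022: 764 tonnes at $37.85/tonne → $28917.40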